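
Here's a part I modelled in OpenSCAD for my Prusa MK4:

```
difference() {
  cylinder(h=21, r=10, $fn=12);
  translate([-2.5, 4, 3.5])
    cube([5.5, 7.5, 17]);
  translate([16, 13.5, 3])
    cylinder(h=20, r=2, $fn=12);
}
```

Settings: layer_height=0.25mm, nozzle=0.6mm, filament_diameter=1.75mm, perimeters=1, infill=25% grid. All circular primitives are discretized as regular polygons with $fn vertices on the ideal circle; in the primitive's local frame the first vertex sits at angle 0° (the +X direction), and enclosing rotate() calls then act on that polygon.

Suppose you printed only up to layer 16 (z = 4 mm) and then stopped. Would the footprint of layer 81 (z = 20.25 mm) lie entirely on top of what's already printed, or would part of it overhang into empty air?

Compare the two slices. At z = 4: the r=10 cylinder gives a regular 12-gon of circumradius 10 (constant along its height) (area = (12/2)·10.000²·sin(360°/12) = 300.00 mm²); the 5.5×7.5 cube at (-2.5, 4) contributes its full rectangle (area 41.25 mm²); the cylinder at (16, 13.5): section is a regular 12-gon, circumradius r=2 (area = (12/2)·2.000²·sin(360°/12) = 12.00 mm²); Subtracting the remaining from the first: starting from the r=10 cylinder (300.00 mm²), the 5.5×7.5 cube at (-2.5, 4) partially overlaps it — only the 30.96 mm² overlap (of its 41.25 mm²) is removed, clipping the outline; the r=2 cylinder at (16, 13.5) misses the remaining region (no effect) — area = 269.04 mm². At z = 20.25: the cylinder: section is a regular 12-gon, circumradius r=10 (area = (12/2)·10.000²·sin(360°/12) = 300.00 mm²); the 5.5×7.5 cube at (-2.5, 4) contributes its full rectangle (area 41.25 mm²); the cylinder at (16, 13.5): section is a regular 12-gon, circumradius r=2 (area = (12/2)·2.000²·sin(360°/12) = 12.00 mm²); Taking the first minus the rest: starting from the r=10 cylinder (300.00 mm²), the 5.5×7.5 cube at (-2.5, 4) partially overlaps it — only the 30.96 mm² overlap (of its 41.25 mm²) is removed, clipping the outline; the r=2 cylinder at (16, 13.5) misses the remaining region (no effect) — area = 269.04 mm². Checking containment: the cross-section at z = 20.25 is a subset of the cross-section at z = 4.

entirely on top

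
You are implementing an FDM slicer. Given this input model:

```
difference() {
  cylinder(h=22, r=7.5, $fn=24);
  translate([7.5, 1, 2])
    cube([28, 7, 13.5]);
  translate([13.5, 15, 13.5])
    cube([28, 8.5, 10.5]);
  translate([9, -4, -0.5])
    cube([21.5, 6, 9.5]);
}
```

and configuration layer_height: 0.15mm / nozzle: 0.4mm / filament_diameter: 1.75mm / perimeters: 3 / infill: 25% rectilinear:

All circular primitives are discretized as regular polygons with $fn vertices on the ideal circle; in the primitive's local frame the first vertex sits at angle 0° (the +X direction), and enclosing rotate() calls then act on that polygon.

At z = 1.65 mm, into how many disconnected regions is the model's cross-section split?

1

At z = 1.65 mm: the cylinder: section is a regular 24-gon, circumradius r=7.5; the cube at (7.5, 1) is absent (z outside [2, 15.5]); the cube at (13.5, 15) does not reach this height (z outside [13.5, 24]); the 21.5×6 cube at (9, -4) contributes its full rectangle; Taking the first minus the rest: starting from the r=7.5 cylinder, the 21.5×6 cube at (9, -4) misses the remaining region (no effect) — 1 connected region. The result has 1 disconnected region.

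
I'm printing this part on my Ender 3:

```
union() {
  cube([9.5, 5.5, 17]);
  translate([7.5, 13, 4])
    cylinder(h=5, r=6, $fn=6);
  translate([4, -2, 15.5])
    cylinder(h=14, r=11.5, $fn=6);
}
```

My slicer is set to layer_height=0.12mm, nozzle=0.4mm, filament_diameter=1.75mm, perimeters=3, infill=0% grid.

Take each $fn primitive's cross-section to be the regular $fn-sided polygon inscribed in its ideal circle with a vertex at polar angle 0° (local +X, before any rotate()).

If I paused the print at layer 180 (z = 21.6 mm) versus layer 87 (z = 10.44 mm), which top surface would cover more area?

layer 180 (z = 21.6 mm)

Layer 180 (z = 21.6): the cube is absent (z outside [0, 17]); the cylinder at (7.5, 13) does not reach this height (z outside [4, 9]); the cylinder at (4, -2): section is a regular 6-gon, circumradius r=11.5 (area = (6/2)·11.500²·sin(360°/6) = 343.60 mm²); Combining (union): only the r=11.5 cylinder at (4, -2) is present, so the union is just that shape — area = 343.60 mm². So its area = 343.60 mm². Layer 87 (z = 10.44): the 9.5×5.5 cube contributes its full rectangle (area 52.25 mm²); the cylinder at (7.5, 13) does not reach this height (z outside [4, 9]); the cylinder at (4, -2) does not reach this height (z outside [15.5, 29.5]); Merging all regions: only the 9.5×5.5 cube is present, so the union is just that shape — area = 52.25 mm². So its area = 52.25 mm². Layer 180 is larger (343.60 vs 52.25 mm²).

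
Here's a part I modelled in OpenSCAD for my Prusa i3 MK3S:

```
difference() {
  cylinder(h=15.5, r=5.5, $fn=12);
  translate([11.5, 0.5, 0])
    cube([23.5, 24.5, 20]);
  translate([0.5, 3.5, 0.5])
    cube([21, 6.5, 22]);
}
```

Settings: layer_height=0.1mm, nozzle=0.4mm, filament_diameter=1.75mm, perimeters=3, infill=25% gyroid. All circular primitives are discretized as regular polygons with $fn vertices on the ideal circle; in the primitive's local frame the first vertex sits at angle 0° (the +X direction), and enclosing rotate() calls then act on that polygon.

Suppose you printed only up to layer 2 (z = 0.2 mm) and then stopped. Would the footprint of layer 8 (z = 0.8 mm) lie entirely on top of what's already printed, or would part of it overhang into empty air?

Compare the two slices. At z = 0.2: the cylinder: section is a regular 12-gon, circumradius r=5.5 (area = (12/2)·5.500²·sin(360°/12) = 90.75 mm²); the cube at (11.5, 0.5) is present — its section is the full 23.5×24.5 rectangle (area 575.75 mm²); the cube at (0.5, 3.5) does not reach this height (z outside [0.5, 22.5]); After the difference (first − rest): starting from the r=5.5 cylinder (90.75 mm²), the 23.5×24.5 cube at (11.5, 0.5) misses the remaining region (no effect) — area = 90.75 mm². At z = 0.8: the r=5.5 cylinder gives a regular 12-gon of circumradius 5.5 (constant along its height) (area = (12/2)·5.500²·sin(360°/12) = 90.75 mm²); the 23.5×24.5 cube at (11.5, 0.5) contributes its full rectangle (area 575.75 mm²); the cube at (0.5, 3.5) is present — its section is the full 21×6.5 rectangle (area 136.50 mm²); Taking the first minus the rest: starting from the r=5.5 cylinder (90.75 mm²), the 23.5×24.5 cube at (11.5, 0.5) misses the remaining region (no effect); the 21×6.5 cube at (0.5, 3.5) partially overlaps it — only the 4.32 mm² overlap (of its 136.50 mm²) is removed, clipping the outline — area = 86.43 mm². Checking containment: the cross-section at z = 0.8 is a subset of the cross-section at z = 0.2.

entirely on top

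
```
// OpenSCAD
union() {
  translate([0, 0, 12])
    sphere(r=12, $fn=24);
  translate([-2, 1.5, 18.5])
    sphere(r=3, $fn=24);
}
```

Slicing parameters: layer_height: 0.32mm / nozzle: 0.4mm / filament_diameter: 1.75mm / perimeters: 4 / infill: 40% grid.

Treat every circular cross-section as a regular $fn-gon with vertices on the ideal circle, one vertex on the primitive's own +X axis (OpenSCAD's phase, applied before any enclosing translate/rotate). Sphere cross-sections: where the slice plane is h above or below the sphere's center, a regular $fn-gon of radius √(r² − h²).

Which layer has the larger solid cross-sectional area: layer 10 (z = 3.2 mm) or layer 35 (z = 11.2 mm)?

Layer 10 (z = 3.2): the r=12 sphere slices to a regular 24-gon of circumradius 8.158 (√(r²−h²) with h=8.8 from center) (area = (24/2)·8.158²·sin(360°/24) = 206.72 mm²); the sphere at (-2, 1.5) is not intersected at this z (|z−center|=15.300 > r=3); Taking the union: only the r=12 sphere is present, so the union is just that shape — area = 206.72 mm². So its area = 206.72 mm². Layer 35 (z = 11.2): the sphere: section is a regular 24-gon, circumradius = √(r²−h²) = √(12²−0.8²) = 11.973 (area = (24/2)·11.973²·sin(360°/24) = 445.25 mm²); the sphere at (-2, 1.5) is not intersected at this z (|z−center|=7.300 > r=3); Taking the union: only the r=12 sphere is present, so the union is just that shape — area = 445.25 mm². So its area = 445.25 mm². Layer 35 is larger (445.25 vs 206.72 mm²).

layer 35 (z = 11.2 mm)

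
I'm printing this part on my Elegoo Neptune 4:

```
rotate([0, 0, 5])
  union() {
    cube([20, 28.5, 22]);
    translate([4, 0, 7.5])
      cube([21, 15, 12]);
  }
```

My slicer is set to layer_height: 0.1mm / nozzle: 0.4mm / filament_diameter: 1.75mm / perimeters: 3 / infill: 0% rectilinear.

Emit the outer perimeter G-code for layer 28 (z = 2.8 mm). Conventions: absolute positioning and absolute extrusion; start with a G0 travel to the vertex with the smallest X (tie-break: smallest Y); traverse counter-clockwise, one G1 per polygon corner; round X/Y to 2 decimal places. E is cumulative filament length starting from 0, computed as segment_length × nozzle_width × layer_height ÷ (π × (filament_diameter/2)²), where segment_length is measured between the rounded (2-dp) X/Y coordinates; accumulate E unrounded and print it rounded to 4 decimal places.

At z = 2.8 mm: the cube (footprint 20×28.5) is included at this height; the cube at (4, 0) does not reach this height (z outside [7.5, 19.5]); Merging all regions: only the 20×28.5 cube is present, so the union is just that shape — 1 connected region; (whole slice rotated 5° about Z — lengths, areas and connectivity unchanged). The outline is a single polygon with 4 vertices. Extrusion per mm of travel: 0.4 × 0.1 / (π × 0.875²) = 0.016630. Accumulating E over each segment gives final E = 1.6129.

G0 X-2.48 Y28.39 Z2.80
G1 X0.00 Y0.00 E0.4739
G1 X19.92 Y1.74 E0.8065
G1 X17.44 Y30.13 E1.2804
G1 X-2.48 Y28.39 E1.6129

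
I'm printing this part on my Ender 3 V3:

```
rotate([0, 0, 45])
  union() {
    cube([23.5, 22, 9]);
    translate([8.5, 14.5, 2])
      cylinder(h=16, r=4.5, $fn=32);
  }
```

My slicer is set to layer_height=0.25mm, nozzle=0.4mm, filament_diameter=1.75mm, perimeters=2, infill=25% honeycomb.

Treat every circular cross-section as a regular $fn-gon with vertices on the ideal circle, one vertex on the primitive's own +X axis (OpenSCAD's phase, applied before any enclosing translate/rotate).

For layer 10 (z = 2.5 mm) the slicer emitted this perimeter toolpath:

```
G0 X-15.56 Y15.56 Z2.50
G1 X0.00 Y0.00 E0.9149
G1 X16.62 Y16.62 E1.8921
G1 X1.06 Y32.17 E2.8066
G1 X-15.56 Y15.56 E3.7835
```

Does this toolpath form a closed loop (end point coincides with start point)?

Start point (G0): (-15.56, 15.56). End point (last G1): the path returns to the start — closed.

yes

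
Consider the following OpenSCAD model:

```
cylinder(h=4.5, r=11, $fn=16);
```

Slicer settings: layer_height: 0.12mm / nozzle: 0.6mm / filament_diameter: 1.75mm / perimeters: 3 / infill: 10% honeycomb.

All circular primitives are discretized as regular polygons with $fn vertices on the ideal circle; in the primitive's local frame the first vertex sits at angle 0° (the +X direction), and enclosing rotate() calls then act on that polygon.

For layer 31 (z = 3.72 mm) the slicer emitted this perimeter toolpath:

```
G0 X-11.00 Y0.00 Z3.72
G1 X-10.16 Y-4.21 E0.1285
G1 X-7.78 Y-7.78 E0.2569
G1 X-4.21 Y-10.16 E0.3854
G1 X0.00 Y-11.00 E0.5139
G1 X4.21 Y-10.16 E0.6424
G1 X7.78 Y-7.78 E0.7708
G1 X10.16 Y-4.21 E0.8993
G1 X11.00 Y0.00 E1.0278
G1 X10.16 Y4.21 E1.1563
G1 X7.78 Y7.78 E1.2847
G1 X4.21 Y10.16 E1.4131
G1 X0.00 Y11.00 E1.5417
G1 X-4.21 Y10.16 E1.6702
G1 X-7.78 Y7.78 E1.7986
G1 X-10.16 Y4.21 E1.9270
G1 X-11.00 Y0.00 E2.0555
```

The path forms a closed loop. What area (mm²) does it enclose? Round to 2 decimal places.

370.40 mm²

Apply the shoelace formula to the sequence of (X, Y) vertices; enclosed area = 370.40 mm².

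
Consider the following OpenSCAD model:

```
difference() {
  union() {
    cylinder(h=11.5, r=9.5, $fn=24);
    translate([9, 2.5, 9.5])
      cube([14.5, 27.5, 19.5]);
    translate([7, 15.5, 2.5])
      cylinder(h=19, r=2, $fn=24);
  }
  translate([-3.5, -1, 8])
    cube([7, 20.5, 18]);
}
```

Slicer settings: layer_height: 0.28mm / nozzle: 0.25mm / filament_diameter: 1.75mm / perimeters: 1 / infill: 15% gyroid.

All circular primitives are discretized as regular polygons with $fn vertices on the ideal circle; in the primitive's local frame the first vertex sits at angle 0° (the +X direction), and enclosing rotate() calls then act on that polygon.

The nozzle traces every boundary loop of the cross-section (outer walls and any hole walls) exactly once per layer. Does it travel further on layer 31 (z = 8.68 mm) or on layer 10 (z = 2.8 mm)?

layer 31 (z = 8.68 mm)

Layer 31 (z = 8.68): the r=9.5 cylinder gives a regular 24-gon of circumradius 9.5 (constant along its height) (perimeter = 2·24·9.500·sin(180°/24) = 59.52 mm); the cube at (9, 2.5) is absent (z outside [9.5, 29]); the r=2 cylinder at (7, 15.5) contributes a regular 24-gon of circumradius 2 (perimeter = 2·24·2.000·sin(180°/24) = 12.53 mm); Merging all regions: the 2 present regions are separate (no shared area or edge), so areas and boundary lengths simply add and each stays a separate island — boundary = 72.05 mm; the cube at (-3.5, -1) (footprint 7×20.5) is included at this height (perimeter 55.00 mm); Taking the first minus the rest: starting from that combined region, the 7×20.5 cube at (-3.5, -1) partially overlaps it — only the 71.58 mm² overlap (of its 143.50 mm²) is removed, clipping the outline — boundary = 91.33 mm. So its perimeter = 91.33 mm. Layer 10 (z = 2.8): the r=9.5 cylinder gives a regular 24-gon of circumradius 9.5 (constant along its height) (perimeter = 2·24·9.500·sin(180°/24) = 59.52 mm); the cube at (9, 2.5) does not reach this height (z outside [9.5, 29]); the r=2 cylinder at (7, 15.5) contributes a regular 24-gon of circumradius 2 (perimeter = 2·24·2.000·sin(180°/24) = 12.53 mm); Combining (union): the 2 present regions are separate (no shared area or edge), so areas and boundary lengths simply add and each stays a separate island — boundary = 72.05 mm; the cube at (-3.5, -1) does not reach this height (z outside [8, 26]); After the difference (first − rest): none of the subtracted shapes is present at this height, so that combined region is unchanged — boundary = 72.05 mm. So its perimeter = 72.05 mm. Layer 31 is larger (91.33 vs 72.05 mm).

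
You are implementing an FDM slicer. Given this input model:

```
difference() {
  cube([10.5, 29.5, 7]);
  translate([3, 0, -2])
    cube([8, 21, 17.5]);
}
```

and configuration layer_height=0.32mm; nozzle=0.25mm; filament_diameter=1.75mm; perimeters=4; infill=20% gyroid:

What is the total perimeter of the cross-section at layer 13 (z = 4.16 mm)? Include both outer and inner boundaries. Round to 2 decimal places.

80.00 mm

At z = 4.16 mm: the cube is present — its section is the full 10.5×29.5 rectangle (perimeter 80.00 mm); the cube at (3, 0) is present — its section is the full 8×21 rectangle (perimeter 58.00 mm); After the difference (first − rest): starting from the 10.5×29.5 cube, the 8×21 cube at (3, 0) partially overlaps it — only the 157.50 mm² overlap (of its 168.00 mm²) is removed, clipping the outline — boundary = 80.00 mm. Overall, the cross-section is a single solid region. Total boundary length (outer) = 80.00 mm.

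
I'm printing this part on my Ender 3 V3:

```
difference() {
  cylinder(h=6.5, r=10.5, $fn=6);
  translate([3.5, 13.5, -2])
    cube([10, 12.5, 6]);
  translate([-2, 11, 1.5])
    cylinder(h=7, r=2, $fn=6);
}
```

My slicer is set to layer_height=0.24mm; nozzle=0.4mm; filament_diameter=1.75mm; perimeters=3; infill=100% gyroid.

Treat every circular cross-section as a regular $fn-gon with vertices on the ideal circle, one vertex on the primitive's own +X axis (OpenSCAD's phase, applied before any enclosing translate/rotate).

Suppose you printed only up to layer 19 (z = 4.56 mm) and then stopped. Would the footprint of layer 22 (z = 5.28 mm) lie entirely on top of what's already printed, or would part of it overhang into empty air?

entirely on top

Compare the two slices. At z = 4.56: the r=10.5 cylinder gives a regular 6-gon of circumradius 10.5 (constant along its height) (area = (6/2)·10.500²·sin(360°/6) = 286.44 mm²); the cube at (3.5, 13.5) is absent (z outside [-2, 4]); the cylinder at (-2, 11): section is a regular 6-gon, circumradius r=2 (area = (6/2)·2.000²·sin(360°/6) = 10.39 mm²); Subtracting the remaining from the first: starting from the r=10.5 cylinder (286.44 mm²), the r=2 cylinder at (-2, 11) misses the remaining region (no effect) — area = 286.44 mm². At z = 5.28: the r=10.5 cylinder gives a regular 6-gon of circumradius 10.5 (constant along its height) (area = (6/2)·10.500²·sin(360°/6) = 286.44 mm²); the cube at (3.5, 13.5) is not intersected at this z (z outside [-2, 4]); the cylinder at (-2, 11): section is a regular 6-gon, circumradius r=2 (area = (6/2)·2.000²·sin(360°/6) = 10.39 mm²); Taking the first minus the rest: starting from the r=10.5 cylinder (286.44 mm²), the r=2 cylinder at (-2, 11) misses the remaining region (no effect) — area = 286.44 mm². Checking containment: the cross-section at z = 5.28 is a subset of the cross-section at z = 4.56.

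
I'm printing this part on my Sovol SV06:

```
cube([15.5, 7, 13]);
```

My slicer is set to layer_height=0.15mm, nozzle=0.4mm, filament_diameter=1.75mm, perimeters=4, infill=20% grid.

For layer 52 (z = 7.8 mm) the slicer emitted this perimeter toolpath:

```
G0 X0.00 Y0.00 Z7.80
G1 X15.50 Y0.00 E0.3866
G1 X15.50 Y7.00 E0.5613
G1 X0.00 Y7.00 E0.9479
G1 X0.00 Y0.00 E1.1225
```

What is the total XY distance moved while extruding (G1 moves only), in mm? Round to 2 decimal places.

Sum the Euclidean lengths of each G1 segment: total = 45.00 mm.

45.00 mm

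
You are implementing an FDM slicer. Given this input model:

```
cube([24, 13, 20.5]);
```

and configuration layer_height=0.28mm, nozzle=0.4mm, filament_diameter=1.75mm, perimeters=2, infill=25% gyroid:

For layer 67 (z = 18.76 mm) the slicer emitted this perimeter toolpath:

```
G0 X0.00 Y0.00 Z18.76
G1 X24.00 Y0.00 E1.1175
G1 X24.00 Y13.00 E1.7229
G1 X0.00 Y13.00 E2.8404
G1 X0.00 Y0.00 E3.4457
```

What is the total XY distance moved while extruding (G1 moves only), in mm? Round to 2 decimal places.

74.00 mm

Sum the Euclidean lengths of each G1 segment: total = 74.00 mm.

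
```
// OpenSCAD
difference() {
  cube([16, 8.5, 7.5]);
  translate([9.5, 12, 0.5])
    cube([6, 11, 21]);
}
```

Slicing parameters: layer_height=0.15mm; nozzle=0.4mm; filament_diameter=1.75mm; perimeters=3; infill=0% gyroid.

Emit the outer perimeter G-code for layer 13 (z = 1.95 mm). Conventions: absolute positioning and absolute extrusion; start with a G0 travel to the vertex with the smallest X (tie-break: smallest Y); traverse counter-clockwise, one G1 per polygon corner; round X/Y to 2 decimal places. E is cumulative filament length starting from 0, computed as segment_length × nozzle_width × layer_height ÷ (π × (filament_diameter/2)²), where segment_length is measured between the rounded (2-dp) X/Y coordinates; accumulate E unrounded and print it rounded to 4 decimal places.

At z = 1.95 mm: the cube is present — its section is the full 16×8.5 rectangle; the cube at (9.5, 12) (footprint 6×11) is included at this height; After the difference (first − rest): starting from the 16×8.5 cube, the 6×11 cube at (9.5, 12) misses the remaining region (no effect) — 1 connected region. The outline is a single polygon with 4 vertices. Extrusion per mm of travel: 0.4 × 0.15 / (π × 0.875²) = 0.024945. Accumulating E over each segment gives final E = 1.2223.

G0 X0.00 Y0.00 Z1.95
G1 X16.00 Y0.00 E0.3991
G1 X16.00 Y8.50 E0.6112
G1 X0.00 Y8.50 E1.0103
G1 X0.00 Y0.00 E1.2223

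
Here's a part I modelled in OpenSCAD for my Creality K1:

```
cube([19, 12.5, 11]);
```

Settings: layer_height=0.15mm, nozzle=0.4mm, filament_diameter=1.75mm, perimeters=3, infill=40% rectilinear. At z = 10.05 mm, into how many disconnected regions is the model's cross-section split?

1

At z = 10.05 mm: the cube is present — its section is the full 19×12.5 rectangle. The result has 1 disconnected region.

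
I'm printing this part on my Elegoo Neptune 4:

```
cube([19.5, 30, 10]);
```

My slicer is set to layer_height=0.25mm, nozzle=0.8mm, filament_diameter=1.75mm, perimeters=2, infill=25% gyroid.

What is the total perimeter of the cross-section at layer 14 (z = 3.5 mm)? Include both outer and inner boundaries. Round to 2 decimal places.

At z = 3.5 mm: the cube is present — its section is the full 19.5×30 rectangle (perimeter 99.00 mm). Overall, the cross-section is a single solid region. Total boundary length (outer) = 99.00 mm.

99.00 mm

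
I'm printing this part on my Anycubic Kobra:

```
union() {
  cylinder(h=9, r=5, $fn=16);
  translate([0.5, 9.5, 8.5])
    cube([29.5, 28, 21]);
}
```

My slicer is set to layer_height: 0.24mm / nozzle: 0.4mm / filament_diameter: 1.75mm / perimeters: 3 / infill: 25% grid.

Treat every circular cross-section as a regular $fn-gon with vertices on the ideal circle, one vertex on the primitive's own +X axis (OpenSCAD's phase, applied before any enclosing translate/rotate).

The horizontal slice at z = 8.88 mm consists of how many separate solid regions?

2

At z = 8.88 mm: the cylinder: section is a regular 16-gon, circumradius r=5; the cube at (0.5, 9.5) is present — its section is the full 29.5×28 rectangle; Combining (union): the 2 present regions are separate (no shared area or edge), so areas and boundary lengths simply add and each stays a separate island — 2 connected regions. The result has 2 disconnected regions.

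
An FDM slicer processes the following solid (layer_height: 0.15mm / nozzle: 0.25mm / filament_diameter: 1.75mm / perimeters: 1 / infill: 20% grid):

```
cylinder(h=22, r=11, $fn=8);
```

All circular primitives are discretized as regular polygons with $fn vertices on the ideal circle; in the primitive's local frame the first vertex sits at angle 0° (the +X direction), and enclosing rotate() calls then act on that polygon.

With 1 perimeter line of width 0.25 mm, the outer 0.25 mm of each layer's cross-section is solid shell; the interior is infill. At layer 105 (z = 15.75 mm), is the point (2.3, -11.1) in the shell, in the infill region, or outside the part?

At z = 15.75 mm: the r=11 cylinder contributes a regular 8-gon of circumradius 11. Overall, the cross-section is a single solid region. The nearest boundary edge runs (-0.00, -11.00)→(7.78, -7.78); distance from the point to it = 0.97 mm. The point is not inside any of the regions above, so it lies outside the cross-section (0.97 mm from the nearest boundary).

outside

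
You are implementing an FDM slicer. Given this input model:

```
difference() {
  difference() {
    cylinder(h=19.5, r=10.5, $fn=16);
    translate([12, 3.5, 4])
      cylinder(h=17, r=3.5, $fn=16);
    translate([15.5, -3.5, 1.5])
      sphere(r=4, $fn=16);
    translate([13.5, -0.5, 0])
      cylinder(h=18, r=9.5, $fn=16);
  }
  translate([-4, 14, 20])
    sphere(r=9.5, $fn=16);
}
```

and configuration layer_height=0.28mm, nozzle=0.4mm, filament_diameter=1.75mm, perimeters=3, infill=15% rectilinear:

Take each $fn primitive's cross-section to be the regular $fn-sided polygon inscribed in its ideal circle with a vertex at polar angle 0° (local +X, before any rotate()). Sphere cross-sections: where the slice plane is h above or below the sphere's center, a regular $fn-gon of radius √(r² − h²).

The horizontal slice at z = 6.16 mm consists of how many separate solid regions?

1

At z = 6.16 mm: the cylinder: section is a regular 16-gon, circumradius r=10.5; the cylinder at (12, 3.5): section is a regular 16-gon, circumradius r=3.5; the sphere at (15.5, -3.5) is not intersected at this z (|z−center|=4.660 > r=4); the cylinder at (13.5, -0.5): section is a regular 16-gon, circumradius r=9.5; Taking the first minus the rest: starting from the r=10.5 cylinder, the r=3.5 cylinder at (12, 3.5) partially overlaps it — only the 4.44 mm² overlap (of its 37.50 mm²) is removed, clipping the outline; the r=9.5 cylinder at (13.5, -0.5) partially overlaps it — only the 57.51 mm² overlap (of its 276.30 mm²) is removed, clipping the outline — 1 connected region; the sphere at (-4, 14) is absent (|z−center|=13.840 > r=9.5); Subtracting the remaining from the first: none of the subtracted shapes is present at this height, so the result so far is unchanged — 1 connected region. The result has 1 disconnected region.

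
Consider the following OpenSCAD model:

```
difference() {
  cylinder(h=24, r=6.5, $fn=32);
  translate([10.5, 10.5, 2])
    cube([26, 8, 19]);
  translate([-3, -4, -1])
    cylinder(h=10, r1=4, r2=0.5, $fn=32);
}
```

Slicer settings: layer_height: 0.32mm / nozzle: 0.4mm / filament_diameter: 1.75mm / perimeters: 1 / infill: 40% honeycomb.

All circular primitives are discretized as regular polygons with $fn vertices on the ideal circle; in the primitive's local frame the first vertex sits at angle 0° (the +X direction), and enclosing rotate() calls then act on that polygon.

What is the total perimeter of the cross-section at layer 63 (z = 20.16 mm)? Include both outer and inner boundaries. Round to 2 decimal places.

At z = 20.16 mm: the r=6.5 cylinder contributes a regular 32-gon of circumradius 6.5 (perimeter = 2·32·6.500·sin(180°/32) = 40.78 mm); the cube at (10.5, 10.5) (footprint 26×8) is included at this height (perimeter 68.00 mm); the cone at (-3, -4) does not reach this height (z outside [-1, 9]); After the difference (first − rest): starting from the r=6.5 cylinder, the 26×8 cube at (10.5, 10.5) misses the remaining region (no effect) — boundary = 40.78 mm. Overall, the cross-section is a single solid region. Total boundary length (outer) = 40.78 mm.

40.78 mm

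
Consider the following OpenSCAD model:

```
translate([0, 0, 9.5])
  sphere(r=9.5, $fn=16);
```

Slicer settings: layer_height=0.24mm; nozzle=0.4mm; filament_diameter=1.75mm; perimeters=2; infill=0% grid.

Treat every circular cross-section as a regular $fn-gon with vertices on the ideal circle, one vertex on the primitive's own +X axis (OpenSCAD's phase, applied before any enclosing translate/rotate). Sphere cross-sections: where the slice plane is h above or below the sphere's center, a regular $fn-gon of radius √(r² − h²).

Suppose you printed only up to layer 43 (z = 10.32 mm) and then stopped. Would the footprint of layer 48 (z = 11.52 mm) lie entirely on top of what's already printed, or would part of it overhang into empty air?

entirely on top

Compare the two slices. At z = 10.32: the sphere: section is a regular 16-gon, circumradius = √(r²−h²) = √(9.5²−0.82²) = 9.465 (area = (16/2)·9.465²·sin(360°/16) = 274.24 mm²). At z = 11.52: the r=9.5 sphere contributes a regular 16-gon of circumradius √(9.5²−2.02²) = 9.283 (area = (16/2)·9.283²·sin(360°/16) = 263.81 mm²). Checking containment: the cross-section at z = 11.52 is a subset of the cross-section at z = 10.32.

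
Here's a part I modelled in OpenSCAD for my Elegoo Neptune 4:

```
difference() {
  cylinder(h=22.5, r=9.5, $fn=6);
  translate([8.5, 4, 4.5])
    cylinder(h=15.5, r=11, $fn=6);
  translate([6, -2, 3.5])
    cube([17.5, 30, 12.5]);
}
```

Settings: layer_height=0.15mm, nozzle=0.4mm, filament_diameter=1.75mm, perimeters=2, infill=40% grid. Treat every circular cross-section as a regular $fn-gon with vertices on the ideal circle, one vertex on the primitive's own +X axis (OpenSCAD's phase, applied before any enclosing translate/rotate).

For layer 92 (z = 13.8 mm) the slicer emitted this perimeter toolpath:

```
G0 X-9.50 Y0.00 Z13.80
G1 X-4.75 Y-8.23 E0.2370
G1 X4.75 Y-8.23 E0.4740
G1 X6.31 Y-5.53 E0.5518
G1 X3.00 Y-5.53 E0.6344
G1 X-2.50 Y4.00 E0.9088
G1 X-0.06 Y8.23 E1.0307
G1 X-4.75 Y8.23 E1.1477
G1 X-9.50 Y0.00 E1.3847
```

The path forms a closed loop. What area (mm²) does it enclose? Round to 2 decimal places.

Apply the shoelace formula to the sequence of (X, Y) vertices; enclosed area = 129.18 mm².

129.18 mm²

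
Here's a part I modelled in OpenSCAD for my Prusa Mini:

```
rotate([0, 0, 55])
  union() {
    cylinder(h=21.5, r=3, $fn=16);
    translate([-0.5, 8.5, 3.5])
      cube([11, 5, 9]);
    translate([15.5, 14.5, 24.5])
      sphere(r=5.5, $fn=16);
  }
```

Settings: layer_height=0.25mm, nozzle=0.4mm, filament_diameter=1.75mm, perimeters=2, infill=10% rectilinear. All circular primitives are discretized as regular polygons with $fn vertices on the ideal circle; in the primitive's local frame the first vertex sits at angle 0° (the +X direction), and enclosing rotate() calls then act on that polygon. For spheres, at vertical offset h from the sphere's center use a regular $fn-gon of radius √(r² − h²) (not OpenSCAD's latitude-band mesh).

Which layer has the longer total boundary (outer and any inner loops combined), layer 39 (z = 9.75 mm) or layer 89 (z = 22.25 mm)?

layer 39 (z = 9.75 mm)

Layer 39 (z = 9.75): the r=3 cylinder contributes a regular 16-gon of circumradius 3 (perimeter = 2·16·3.000·sin(180°/16) = 18.73 mm); the 11×5 cube at (-0.5, 8.5) contributes its full rectangle (perimeter 32.00 mm); the sphere at (15.5, 14.5) does not reach this height (|z−center|=14.750 > r=5.5); Merging all regions: the 2 present regions are separate (no shared area or edge), so areas and boundary lengths simply add and each stays a separate island — boundary = 50.73 mm; (rotated 55° about Z; rotation is an isometry so areas/perimeters/island counts are preserved). So its perimeter = 50.73 mm. Layer 89 (z = 22.25): the cylinder is absent (z outside [0, 21.5]); the cube at (-0.5, 8.5) is absent (z outside [3.5, 12.5]); the sphere at (15.5, 14.5): section is a regular 16-gon, circumradius = √(r²−h²) = √(5.5²−2.25²) = 5.019 (perimeter = 2·16·5.019·sin(180°/16) = 31.33 mm); Taking the union: only the r=5.5 sphere at (15.5, 14.5) is present, so the union is just that shape — boundary = 31.33 mm; (whole slice rotated 55° about Z — lengths, areas and connectivity unchanged). So its perimeter = 31.33 mm. Layer 39 is larger (50.73 vs 31.33 mm).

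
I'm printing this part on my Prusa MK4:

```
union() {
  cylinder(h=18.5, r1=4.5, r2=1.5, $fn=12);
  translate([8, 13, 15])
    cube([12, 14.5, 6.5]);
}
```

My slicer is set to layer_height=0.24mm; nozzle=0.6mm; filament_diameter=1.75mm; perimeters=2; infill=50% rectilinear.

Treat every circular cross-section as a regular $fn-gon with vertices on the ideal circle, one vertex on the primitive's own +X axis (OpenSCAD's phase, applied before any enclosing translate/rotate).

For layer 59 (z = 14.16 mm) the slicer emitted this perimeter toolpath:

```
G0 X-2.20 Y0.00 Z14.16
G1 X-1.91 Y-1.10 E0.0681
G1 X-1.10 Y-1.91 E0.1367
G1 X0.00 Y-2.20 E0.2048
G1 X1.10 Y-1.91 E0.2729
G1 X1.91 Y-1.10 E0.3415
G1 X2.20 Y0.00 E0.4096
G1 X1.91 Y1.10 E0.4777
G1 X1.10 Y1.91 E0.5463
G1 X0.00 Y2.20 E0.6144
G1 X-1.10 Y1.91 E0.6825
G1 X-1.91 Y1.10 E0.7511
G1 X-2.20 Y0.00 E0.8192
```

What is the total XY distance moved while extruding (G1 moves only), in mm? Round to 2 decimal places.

13.68 mm

Sum the Euclidean lengths of each G1 segment: total = 13.68 mm.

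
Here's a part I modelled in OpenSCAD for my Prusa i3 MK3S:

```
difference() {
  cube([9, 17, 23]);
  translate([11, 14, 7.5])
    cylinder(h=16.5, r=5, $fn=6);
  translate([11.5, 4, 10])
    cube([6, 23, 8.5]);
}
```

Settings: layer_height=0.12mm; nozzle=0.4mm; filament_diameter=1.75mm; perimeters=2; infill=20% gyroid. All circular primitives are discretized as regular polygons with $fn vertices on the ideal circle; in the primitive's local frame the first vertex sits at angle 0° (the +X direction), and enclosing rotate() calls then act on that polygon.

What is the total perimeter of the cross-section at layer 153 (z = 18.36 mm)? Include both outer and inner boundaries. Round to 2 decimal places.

52.37 mm

At z = 18.36 mm: the 9×17 cube contributes its full rectangle (perimeter 52.00 mm); the r=5 cylinder at (11, 14) gives a regular 6-gon of circumradius 5 (constant along its height) (perimeter = 2·6·5.000·sin(180°/6) = 30.00 mm); the cube at (11.5, 4) (footprint 6×23) is included at this height (perimeter 58.00 mm); Taking the first minus the rest: starting from the 9×17 cube, the r=5 cylinder at (11, 14) partially overlaps it — only the 13.98 mm² overlap (of its 64.95 mm²) is removed, clipping the outline; the 6×23 cube at (11.5, 4) misses the remaining region (no effect) — boundary = 52.37 mm. Overall, the cross-section is a single solid region. Total boundary length (outer) = 52.37 mm.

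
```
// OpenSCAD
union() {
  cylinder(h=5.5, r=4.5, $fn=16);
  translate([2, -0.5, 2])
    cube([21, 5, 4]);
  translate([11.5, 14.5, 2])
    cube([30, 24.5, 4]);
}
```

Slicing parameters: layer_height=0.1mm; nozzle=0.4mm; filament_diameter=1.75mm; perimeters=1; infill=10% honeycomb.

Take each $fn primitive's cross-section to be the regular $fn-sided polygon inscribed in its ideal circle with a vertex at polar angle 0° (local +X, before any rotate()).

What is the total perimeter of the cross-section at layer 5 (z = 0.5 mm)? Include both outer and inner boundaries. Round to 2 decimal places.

28.09 mm

At z = 0.5 mm: the cylinder: section is a regular 16-gon, circumradius r=4.5 (perimeter = 2·16·4.500·sin(180°/16) = 28.09 mm); the cube at (2, -0.5) does not reach this height (z outside [2, 6]); the cube at (11.5, 14.5) is absent (z outside [2, 6]); Taking the union: only the r=4.5 cylinder is present, so the union is just that shape — boundary = 28.09 mm. Overall, the cross-section is a single solid region. Total boundary length (outer) = 28.09 mm.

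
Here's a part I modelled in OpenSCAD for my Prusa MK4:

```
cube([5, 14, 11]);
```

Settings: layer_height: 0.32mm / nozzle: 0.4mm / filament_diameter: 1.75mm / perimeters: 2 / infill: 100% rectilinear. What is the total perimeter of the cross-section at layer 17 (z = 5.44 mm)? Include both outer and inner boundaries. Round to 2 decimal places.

38.00 mm

At z = 5.44 mm: the cube is present — its section is the full 5×14 rectangle (perimeter 38.00 mm). Overall, the cross-section is a single solid region. Total boundary length (outer) = 38.00 mm.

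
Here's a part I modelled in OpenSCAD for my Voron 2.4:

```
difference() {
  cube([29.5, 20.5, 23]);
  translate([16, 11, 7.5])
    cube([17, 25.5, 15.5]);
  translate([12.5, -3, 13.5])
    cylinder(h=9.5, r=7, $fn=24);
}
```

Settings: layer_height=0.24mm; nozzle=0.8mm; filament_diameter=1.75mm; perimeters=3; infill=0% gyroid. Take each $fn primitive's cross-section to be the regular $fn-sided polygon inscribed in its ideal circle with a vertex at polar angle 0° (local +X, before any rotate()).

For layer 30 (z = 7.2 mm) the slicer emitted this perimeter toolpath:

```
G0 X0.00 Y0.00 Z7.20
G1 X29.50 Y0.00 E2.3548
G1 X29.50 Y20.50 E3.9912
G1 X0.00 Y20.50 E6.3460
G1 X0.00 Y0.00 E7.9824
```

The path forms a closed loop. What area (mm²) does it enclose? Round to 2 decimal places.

604.75 mm²

Apply the shoelace formula to the sequence of (X, Y) vertices; enclosed area = 604.75 mm².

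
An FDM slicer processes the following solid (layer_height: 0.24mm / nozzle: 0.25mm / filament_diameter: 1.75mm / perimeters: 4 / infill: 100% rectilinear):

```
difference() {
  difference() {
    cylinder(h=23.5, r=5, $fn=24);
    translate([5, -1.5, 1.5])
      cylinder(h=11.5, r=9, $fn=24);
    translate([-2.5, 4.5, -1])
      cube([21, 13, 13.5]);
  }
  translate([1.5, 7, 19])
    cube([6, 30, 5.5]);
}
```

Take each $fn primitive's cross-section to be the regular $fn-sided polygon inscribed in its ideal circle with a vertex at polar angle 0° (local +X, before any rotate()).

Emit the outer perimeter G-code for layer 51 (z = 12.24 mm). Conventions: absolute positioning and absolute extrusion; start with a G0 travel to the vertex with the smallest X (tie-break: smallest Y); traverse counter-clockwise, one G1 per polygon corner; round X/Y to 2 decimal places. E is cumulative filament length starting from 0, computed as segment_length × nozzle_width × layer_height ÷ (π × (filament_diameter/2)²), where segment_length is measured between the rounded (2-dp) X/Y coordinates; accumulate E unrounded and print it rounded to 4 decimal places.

G0 X-5.00 Y0.00 Z12.24
G1 X-4.83 Y-1.29 E0.0325
G1 X-4.33 Y-2.50 E0.0651
G1 X-3.77 Y-3.23 E0.0881
G1 X-4.00 Y-1.50 E0.1316
G1 X-3.69 Y0.83 E0.1902
G1 X-2.79 Y3.00 E0.2488
G1 X-1.64 Y4.50 E0.2960
G1 X-2.09 Y4.50 E0.3072
G1 X-2.50 Y4.33 E0.3183
G1 X-3.54 Y3.54 E0.3509
G1 X-4.33 Y2.50 E0.3834
G1 X-4.83 Y1.29 E0.4161
G1 X-5.00 Y0.00 E0.4486

At z = 12.24 mm: the cylinder: section is a regular 24-gon, circumradius r=5; the r=9 cylinder at (5, -1.5) gives a regular 24-gon of circumradius 9 (constant along its height); the 21×13 cube at (-2.5, 4.5) contributes its full rectangle; After the difference (first − rest): starting from the r=5 cylinder, the r=9 cylinder at (5, -1.5) partially overlaps it — only the 70.05 mm² overlap (of its 251.57 mm²) is removed, clipping the outline; the 21×13 cube at (-2.5, 4.5) partially overlaps it — only the 0.06 mm² overlap (of its 273.00 mm²) is removed, clipping the outline — 1 connected region; the cube at (1.5, 7) is absent (z outside [19, 24.5]); Taking the first minus the rest: none of the subtracted shapes is present at this height, so that combined region is unchanged — 1 connected region. The outline is a single polygon with 13 vertices. Extrusion per mm of travel: 0.25 × 0.24 / (π × 0.875²) = 0.024945. Accumulating E over each segment gives final E = 0.4486.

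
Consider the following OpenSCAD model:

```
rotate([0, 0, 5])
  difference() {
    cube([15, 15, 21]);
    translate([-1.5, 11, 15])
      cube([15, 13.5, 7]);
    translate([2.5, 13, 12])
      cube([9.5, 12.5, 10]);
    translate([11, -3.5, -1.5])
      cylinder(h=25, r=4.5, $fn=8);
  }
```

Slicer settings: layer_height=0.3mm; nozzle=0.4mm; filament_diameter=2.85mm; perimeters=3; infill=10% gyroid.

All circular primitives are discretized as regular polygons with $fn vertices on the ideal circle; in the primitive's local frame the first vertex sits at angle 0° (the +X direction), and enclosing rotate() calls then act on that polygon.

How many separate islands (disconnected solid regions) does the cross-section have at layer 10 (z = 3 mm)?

At z = 3 mm: the 15×15 cube contributes its full rectangle; the cube at (-1.5, 11) is absent (z outside [15, 22]); the cube at (2.5, 13) does not reach this height (z outside [12, 22]); the r=4.5 cylinder at (11, -3.5) gives a regular 8-gon of circumradius 4.5 (constant along its height); After the difference (first − rest): starting from the 15×15 cube, the r=4.5 cylinder at (11, -3.5) partially overlaps it — only the 2.41 mm² overlap (of its 57.28 mm²) is removed, clipping the outline — 1 connected region; (whole slice rotated 5° about Z — lengths, areas and connectivity unchanged). Overall, the cross-section is a single solid region. Island count = 1.

1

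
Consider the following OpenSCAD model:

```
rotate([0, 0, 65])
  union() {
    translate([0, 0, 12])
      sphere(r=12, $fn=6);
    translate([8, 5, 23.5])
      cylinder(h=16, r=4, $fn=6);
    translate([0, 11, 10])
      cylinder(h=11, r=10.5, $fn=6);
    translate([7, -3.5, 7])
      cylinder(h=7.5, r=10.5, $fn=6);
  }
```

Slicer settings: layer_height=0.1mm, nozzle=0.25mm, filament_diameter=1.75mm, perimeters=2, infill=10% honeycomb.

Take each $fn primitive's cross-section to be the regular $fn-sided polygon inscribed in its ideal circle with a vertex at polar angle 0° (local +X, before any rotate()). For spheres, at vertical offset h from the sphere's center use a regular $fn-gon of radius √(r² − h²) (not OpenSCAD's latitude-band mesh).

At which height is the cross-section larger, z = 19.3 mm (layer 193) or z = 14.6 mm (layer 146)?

layer 146 (z = 14.6 mm)

Layer 193 (z = 19.3): the r=12 sphere contributes a regular 6-gon of circumradius √(12²−7.3²) = 9.524 (area = (6/2)·9.524²·sin(360°/6) = 235.67 mm²); the cylinder at (8, 5) is absent (z outside [23.5, 39.5]); the r=10.5 cylinder at (0, 11) contributes a regular 6-gon of circumradius 10.5 (area = (6/2)·10.500²·sin(360°/6) = 286.44 mm²); the cylinder at (7, -3.5) does not reach this height (z outside [7, 14.5]); Taking the union: the regions partially overlap — summed areas 522.11 mm² minus the doubly-counted overlap 74.89 mm² gives 447.22 mm² — area = 447.22 mm²; (rotated 65° about Z; rotation is an isometry so areas/perimeters/island counts are preserved). So its area = 447.22 mm². Layer 146 (z = 14.6): the r=12 sphere slices to a regular 6-gon of circumradius 11.715 (√(r²−h²) with h=2.6 from center) (area = (6/2)·11.715²·sin(360°/6) = 356.56 mm²); the cylinder at (8, 5) is absent (z outside [23.5, 39.5]); the r=10.5 cylinder at (0, 11) gives a regular 6-gon of circumradius 10.5 (constant along its height) (area = (6/2)·10.500²·sin(360°/6) = 286.44 mm²); the cylinder at (7, -3.5) is absent (z outside [7, 14.5]); Taking the union: the regions partially overlap — summed areas 643.00 mm² minus the doubly-counted overlap 110.79 mm² gives 532.21 mm² — area = 532.21 mm²; (whole slice rotated 65° about Z — lengths, areas and connectivity unchanged). So its area = 532.21 mm². Layer 146 is larger (532.21 vs 447.22 mm²).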